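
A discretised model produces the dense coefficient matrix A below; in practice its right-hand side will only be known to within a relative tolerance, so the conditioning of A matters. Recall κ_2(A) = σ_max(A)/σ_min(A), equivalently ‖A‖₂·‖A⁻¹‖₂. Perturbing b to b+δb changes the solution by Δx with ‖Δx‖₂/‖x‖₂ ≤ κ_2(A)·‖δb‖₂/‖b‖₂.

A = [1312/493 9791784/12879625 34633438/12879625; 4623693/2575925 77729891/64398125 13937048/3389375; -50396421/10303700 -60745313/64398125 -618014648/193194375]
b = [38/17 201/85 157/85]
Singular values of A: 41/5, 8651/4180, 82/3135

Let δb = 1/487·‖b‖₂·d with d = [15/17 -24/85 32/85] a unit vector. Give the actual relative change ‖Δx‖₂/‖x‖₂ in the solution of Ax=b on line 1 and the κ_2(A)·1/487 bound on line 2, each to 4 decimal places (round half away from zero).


0.0038
0.6437

largest singular value 41/5, smallest 82/3135
condition number: (41/5) ÷ (82/3135) = 313.5000
κ_2(A)·‖δb‖/‖b‖ = 0.6437
solve Ax = b  →  x = [-0.9656 -73.1002 22.4542]
‖b‖ = 3.7417, ‖x‖ = 76.4773
with δb = [0.0068 -0.0022 0.0029], A·Δx = δb → ‖Δx‖ = 0.2937
dividing the unrounded norms, ‖Δx‖/‖x‖ = 0.0038
tightness: 0.0038 against a bound of 0.6437 (unrounded ratio ≈ 0.0060)


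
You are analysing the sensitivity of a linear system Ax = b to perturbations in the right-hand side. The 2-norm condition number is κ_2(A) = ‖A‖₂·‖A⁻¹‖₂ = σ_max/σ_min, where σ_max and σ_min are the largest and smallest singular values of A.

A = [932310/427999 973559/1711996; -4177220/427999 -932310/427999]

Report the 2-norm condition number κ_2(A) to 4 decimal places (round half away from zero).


130.4875

form AᵀA = [10897304500/108972721 4903484445/217945442; 4903484445/217945442 8837030401/1743563536] with trace 183193902401/1743563536 and determinant 70644025/108972721
char-poly roots: 1681/16 and 672400/108972721
so κ_2 = √((1681/16) / (672400/108972721)) = 130.4875


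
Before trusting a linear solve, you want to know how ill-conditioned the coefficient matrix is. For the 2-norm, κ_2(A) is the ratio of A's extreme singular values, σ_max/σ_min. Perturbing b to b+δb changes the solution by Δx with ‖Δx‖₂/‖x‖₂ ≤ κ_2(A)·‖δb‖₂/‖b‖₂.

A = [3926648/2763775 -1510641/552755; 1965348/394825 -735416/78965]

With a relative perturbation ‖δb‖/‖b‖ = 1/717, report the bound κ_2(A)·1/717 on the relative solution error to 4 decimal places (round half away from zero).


0.4535

AᵀA = [327496975696/12221523601 -614030602680/12221523601; -614030602680/12221523601 1151321367625/12221523601]; tr = 5117018489/42289009, det = 5856400/42289009
char-poly roots: 121 and 48400/42289009
so κ_2 = √(121 / (48400/42289009)) = 325.1500
perturbation bound = 325.1500·1/717 = 0.4535


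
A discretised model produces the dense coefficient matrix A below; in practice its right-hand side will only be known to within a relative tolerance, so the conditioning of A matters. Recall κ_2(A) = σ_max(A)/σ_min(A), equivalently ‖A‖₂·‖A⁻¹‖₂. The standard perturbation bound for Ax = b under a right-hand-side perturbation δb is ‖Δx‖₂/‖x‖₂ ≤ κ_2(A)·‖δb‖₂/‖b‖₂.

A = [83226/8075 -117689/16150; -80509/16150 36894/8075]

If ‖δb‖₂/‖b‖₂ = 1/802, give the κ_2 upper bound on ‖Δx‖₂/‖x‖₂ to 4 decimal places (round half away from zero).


M = AᵀA = [23659493/180500 -4416984/45125; -4416984/45125 13353197/180500]. tr(M)=3701269/18050, det(M)=418161601/3610000
λ_max, λ_min = (3701269/18050 ± √135484358724/3258025)/2 = 20449/100, 20449/36100
σ_max=√(20449/100)=(143/10), σ_min=√(20449/36100)=(143/190) → κ = 19.0000
worst-case relative error ≤ 19.0000 × 1/802 = 0.0237

0.0237


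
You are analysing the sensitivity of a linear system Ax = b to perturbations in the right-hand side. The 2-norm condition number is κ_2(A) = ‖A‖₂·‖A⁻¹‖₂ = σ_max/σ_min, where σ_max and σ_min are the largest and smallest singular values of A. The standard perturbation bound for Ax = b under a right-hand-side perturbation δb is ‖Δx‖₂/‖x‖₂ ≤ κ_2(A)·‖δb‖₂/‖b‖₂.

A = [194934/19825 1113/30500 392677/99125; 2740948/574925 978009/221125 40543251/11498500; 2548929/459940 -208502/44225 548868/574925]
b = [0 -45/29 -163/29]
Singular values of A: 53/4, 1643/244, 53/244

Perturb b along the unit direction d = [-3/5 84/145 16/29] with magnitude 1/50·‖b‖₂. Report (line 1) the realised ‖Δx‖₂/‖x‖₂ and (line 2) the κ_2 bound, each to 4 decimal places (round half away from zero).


0.0291
1.2200

largest singular value 53/4, smallest 53/244
condition number: (53/4) ÷ (53/244) = 61.0000
κ_2(A)·‖δb‖/‖b‖ = 1.2200
solve Ax = b  →  x = [6.5424 5.5839 -16.2905]
‖b‖₂ = 5.8310 and ‖x‖₂ = 18.4219
re-solving with b+δb shifts x by Δx of norm 0.5369
relative error = 0.0291
tightness: 0.0291 against a bound of 1.2200 (unrounded ratio ≈ 0.0239)


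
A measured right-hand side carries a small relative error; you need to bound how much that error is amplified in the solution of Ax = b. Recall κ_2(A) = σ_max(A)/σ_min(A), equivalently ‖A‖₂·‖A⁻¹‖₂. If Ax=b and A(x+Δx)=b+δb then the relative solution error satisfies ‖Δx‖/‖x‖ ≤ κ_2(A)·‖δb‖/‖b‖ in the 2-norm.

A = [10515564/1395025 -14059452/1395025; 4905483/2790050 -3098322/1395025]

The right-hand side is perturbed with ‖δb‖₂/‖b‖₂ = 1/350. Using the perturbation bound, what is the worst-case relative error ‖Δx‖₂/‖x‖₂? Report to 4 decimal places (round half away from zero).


form AᵀA = [277437304233/4630802500 -92470226211/1157700625; -92470226211/1157700625 123300291348/1157700625] with trace 6165107757/37046420 and determinant 1107691524/1157700625
eigenvalues of AᵀA: λ = (tr ± √(tr²−4·det))/2 = 16641/100, 266256/46308025
σ_max=√(16641/100)=(129/10), σ_min=√(266256/46308025)=(516/6805) → κ = 170.1250
perturbation bound = 170.1250·1/350 = 0.4861

0.4861


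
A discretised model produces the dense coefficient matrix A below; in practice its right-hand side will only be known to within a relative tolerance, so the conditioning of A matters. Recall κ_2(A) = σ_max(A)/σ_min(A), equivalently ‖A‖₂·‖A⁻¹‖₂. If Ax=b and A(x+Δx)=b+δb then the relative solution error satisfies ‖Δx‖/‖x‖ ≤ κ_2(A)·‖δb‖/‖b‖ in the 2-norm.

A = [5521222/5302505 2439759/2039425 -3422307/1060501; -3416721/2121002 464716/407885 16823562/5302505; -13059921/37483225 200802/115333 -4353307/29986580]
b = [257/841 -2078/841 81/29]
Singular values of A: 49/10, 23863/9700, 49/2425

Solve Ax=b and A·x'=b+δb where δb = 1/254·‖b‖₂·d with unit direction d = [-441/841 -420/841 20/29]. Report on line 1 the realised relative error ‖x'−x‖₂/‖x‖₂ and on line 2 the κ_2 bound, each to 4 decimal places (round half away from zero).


0.0049
0.9547

largest singular value 49/10, smallest 49/2425
κ_2(A) = (49/10) / (49/2425) = 242.5000
κ_2(A)·‖δb‖/‖b‖ = 0.9547
solve Ax = b  →  x = [133.7806 32.9874 55.2998]
2-norm of b is 3.7417; of x, 148.4705
re-solving with b+δb shifts x by Δx of norm 0.7290
dividing the unrounded norms, ‖Δx‖/‖x‖ = 0.0049
realised/bound (from unrounded values) ≈ 0.0051


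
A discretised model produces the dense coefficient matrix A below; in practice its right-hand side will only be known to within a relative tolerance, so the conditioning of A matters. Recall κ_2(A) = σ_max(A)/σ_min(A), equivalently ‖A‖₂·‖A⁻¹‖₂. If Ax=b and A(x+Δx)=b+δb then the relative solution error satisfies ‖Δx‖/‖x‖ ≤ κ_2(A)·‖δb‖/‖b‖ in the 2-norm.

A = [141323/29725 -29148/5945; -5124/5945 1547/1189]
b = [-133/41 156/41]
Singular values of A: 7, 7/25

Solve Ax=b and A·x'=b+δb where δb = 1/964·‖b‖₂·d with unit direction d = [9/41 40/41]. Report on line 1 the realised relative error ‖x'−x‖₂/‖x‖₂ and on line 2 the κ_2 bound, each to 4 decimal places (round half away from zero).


0.0017
0.0259

largest singular value 7, smallest 7/25
κ = σ_max/σ_min = 7/(7/25) = 25.0000
worst-case relative error ≤ 25.0000 × 1/964 = 0.0259
solve Ax = b  →  x = [7.3645 7.8030]
2-norm of b is 5.0000; of x, 10.7295
re-solving with b+δb shifts x by Δx of norm 0.0185
dividing the unrounded norms, ‖Δx‖/‖x‖ = 0.0017
realised/bound (from unrounded values) ≈ 0.0666


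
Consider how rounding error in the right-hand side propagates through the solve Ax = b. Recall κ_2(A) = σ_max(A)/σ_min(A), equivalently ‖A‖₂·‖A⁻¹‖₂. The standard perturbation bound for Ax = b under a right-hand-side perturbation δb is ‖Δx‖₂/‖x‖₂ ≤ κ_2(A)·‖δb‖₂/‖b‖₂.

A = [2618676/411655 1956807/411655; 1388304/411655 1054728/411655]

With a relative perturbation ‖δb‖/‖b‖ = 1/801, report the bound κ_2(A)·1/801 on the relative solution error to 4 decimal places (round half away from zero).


0.3779

M = AᵀA = [30397411728/586366225 22797669996/586366225; 22797669996/586366225 17098770897/586366225]. tr(M)=1899847305/23454649, det(M)=1679616/23454649
char-poly roots: 81 and 20736/23454649
so κ_2 = √(81 / (20736/23454649)) = 302.6875
κ_2(A)·‖δb‖/‖b‖ = 0.3779


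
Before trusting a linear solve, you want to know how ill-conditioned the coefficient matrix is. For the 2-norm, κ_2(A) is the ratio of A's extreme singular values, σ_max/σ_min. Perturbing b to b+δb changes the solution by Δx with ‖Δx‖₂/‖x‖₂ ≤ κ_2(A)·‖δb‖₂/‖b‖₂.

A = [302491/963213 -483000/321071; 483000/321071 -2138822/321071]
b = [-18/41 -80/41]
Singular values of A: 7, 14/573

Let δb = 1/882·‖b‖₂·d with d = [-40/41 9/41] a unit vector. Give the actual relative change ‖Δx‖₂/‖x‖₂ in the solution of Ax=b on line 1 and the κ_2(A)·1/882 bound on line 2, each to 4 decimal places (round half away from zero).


0.3248
0.3248

σ_max = 7, σ_min = 14/573
κ_2(A) = 7 / (14/573) = 286.5000
κ_2(A)·‖δb‖/‖b‖ = 0.3248
solve Ax = b  →  x = [-0.0627 0.2787]
2-norm of b is 2.0000; of x, 0.2857
δb = ε·‖b‖·d = [-0.0022 0.0005]; solving A·Δx = δb gives ‖Δx‖ = 0.0928
relative error = 0.3248
realised/bound = 1 exactly: the bound is attained for this b and d


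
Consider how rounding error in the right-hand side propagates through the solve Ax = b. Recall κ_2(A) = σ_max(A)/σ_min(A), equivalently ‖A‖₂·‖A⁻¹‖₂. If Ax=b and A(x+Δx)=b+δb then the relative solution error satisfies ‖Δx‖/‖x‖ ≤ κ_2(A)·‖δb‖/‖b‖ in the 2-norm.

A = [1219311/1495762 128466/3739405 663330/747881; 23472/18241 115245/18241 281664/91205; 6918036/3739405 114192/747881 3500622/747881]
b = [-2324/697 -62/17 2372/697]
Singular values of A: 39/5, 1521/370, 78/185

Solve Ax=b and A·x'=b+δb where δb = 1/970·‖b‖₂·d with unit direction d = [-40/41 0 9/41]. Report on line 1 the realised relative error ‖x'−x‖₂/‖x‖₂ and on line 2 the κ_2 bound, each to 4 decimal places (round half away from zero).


largest singular value 39/5, smallest 78/185
condition number: (39/5) ÷ (78/185) = 18.5000
κ_2(A)·‖δb‖/‖b‖ = 0.0191
solve Ax = b  →  x = [-8.5544 -0.8567 4.1361]
‖b‖₂ = 6.0000 and ‖x‖₂ = 9.5404
re-solving with b+δb shifts x by Δx of norm 0.0147
dividing the unrounded norms, ‖Δx‖/‖x‖ = 0.0015
so the bound overstates the realised error by a factor of ≈ 12.4025 (computed from the unrounded values)

0.0015
0.0191


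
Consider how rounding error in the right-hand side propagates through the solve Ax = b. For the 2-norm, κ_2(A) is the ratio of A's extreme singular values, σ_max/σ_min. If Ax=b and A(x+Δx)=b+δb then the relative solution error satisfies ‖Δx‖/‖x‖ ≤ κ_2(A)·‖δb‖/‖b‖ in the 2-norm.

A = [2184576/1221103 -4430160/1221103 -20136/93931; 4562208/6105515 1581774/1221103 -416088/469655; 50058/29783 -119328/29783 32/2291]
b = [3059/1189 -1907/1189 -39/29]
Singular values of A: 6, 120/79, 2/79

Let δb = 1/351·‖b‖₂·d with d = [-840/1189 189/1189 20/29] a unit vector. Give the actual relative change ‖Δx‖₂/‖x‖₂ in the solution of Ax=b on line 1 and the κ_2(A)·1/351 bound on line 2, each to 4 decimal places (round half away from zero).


0.0031
0.6752

σ_max = 6, σ_min = 2/79
κ = σ_max/σ_min = 6/(2/79) = 237.0000
κ_2(A)·‖δb‖/‖b‖ = 0.6752
solve Ax = b  →  x = [-66.0528 -27.7026 -94.4050]
2-norm of b is 3.3166; of x, 118.5019
δb = ε·‖b‖·d = [-0.0067 0.0015 0.0065]; solving A·Δx = δb gives ‖Δx‖ = 0.3732
realised ‖Δx‖/‖x‖ = 0.0031
realised/bound (from unrounded values) ≈ 0.0047


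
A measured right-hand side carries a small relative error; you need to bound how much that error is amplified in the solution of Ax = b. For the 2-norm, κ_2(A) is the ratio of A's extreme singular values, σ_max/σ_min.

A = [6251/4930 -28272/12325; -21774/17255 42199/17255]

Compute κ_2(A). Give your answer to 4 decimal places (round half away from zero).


form AᵀA = [4531633/1416100 -10611234/1770125; -10611234/1770125 99506401/8850625] with trace 1769261/122500 and determinant 130321/3062500
λ_max, λ_min = (1769261/122500 ± √3127730194521/15006250000)/2 = 361/25, 361/122500
κ = σ_max/σ_min = (19/5)/(19/350) = 70.0000

70.0000


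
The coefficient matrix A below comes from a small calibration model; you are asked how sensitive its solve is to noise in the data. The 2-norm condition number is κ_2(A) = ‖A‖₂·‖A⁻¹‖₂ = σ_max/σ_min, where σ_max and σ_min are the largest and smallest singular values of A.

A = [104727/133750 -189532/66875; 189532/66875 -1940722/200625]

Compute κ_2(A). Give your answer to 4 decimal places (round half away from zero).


240.7500

AᵀA = [247451617/28622500 -636164158/21466875; -636164158/21466875 6543525268/64400625]; tr = 45441865/412164, det = 2401/11449
solving λ² − 45441865/412164·λ + 2401/11449 = 0 gives λ = 441/4, 196/103041
κ_2(A) = √(λ_max/λ_min) = √((441/4) / (196/103041)) = 240.7500


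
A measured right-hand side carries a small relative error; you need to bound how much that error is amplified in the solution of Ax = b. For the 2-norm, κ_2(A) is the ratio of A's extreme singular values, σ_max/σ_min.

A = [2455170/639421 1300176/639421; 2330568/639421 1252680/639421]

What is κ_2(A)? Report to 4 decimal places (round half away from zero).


324.2500

AᵀA = [13625929764/486158401 7267073760/486158401; 7267073760/486158401 3875939136/486158401]; tr = 60560100/1682209, det = 20736/1682209
char-poly roots: 36 and 576/1682209
σ_max=√36=6, σ_min=√(576/1682209)=(24/1297) → κ = 324.2500


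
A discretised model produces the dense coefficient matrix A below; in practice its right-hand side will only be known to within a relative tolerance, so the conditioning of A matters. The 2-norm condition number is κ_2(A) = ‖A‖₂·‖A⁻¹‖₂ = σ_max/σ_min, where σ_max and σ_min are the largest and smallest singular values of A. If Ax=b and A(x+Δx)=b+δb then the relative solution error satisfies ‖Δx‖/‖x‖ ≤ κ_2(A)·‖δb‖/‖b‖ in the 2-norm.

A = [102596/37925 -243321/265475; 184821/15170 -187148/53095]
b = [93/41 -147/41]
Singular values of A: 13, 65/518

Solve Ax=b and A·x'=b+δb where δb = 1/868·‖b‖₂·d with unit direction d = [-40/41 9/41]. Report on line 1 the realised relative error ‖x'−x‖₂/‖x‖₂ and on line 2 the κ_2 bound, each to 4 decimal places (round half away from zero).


0.0016
0.1194

from the listed singular values, σ₁ = 13, σ_n = 65/518
condition number: 13 ÷ (65/518) = 103.6000
bound on ‖Δx‖/‖x‖: κ·ε = 103.6000·1/868 = 0.1194
solve Ax = b  →  x = [-6.9157 -22.8868]
2-norm of b is 4.2426; of x, 23.9088
re-solving with b+δb shifts x by Δx of norm 0.0390
dividing the unrounded norms, ‖Δx‖/‖x‖ = 0.0016
so the bound overstates the realised error by a factor of ≈ 73.2597 (computed from the unrounded values)


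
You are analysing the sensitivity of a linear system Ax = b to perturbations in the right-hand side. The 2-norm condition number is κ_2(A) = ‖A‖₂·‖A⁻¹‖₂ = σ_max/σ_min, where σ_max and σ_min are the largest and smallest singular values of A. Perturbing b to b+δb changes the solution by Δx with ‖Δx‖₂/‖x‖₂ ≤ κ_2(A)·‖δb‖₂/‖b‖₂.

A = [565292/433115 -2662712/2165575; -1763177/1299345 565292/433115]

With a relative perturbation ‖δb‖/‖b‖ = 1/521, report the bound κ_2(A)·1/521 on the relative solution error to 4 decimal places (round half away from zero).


0.3707

form AᵀA = [49077769/13844745 -389486188/115372875; -389486188/115372875 618266896/192288125] with trace 403418041/59675625 and determinant 1827904/1491890625
char-poly roots: 169/25 and 10816/59675625
so κ_2 = √((169/25) / (10816/59675625)) = 193.1250
κ_2(A)·‖δb‖/‖b‖ = 0.3707


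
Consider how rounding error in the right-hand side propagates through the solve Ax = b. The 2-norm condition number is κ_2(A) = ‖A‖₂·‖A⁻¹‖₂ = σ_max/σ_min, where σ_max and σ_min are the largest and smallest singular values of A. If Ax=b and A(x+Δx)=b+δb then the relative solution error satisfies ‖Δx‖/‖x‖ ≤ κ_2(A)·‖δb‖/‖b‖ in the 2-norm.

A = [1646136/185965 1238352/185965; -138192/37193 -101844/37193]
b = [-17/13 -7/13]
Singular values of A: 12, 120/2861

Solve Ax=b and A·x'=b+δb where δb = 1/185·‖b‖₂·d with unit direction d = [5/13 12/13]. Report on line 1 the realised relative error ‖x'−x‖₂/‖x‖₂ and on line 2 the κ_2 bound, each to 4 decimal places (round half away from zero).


0.0076
1.5465

σ_max = 12, σ_min = 120/2861
κ_2(A) = 12 / (120/2861) = 286.1000
κ_2(A)·‖δb‖/‖b‖ = 1.5465
solve Ax = b  →  x = [14.2383 -19.1233]
‖b‖ = 1.4142, ‖x‖ = 23.8418
re-solving with b+δb shifts x by Δx of norm 0.1823
dividing the unrounded norms, ‖Δx‖/‖x‖ = 0.0076
realised/bound (from unrounded values) ≈ 0.0049


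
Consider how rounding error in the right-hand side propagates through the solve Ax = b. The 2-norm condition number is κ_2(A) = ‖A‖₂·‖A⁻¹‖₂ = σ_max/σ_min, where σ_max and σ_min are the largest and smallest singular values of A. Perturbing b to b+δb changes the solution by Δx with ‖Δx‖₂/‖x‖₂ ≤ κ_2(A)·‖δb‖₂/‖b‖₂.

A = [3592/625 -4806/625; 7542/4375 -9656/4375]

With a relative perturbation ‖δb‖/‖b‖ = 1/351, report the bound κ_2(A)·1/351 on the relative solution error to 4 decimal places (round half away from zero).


0.4986

AᵀA = [1102564/30625 -1469952/30625; -1469952/30625 1960036/30625]; tr = 122504/1225, det = 16/49
solving λ² − 122504/1225·λ + 16/49 = 0 gives λ = 100, 4/1225
κ = σ_max/σ_min = 10/(2/35) = 175.0000
κ_2(A)·‖δb‖/‖b‖ = 0.4986


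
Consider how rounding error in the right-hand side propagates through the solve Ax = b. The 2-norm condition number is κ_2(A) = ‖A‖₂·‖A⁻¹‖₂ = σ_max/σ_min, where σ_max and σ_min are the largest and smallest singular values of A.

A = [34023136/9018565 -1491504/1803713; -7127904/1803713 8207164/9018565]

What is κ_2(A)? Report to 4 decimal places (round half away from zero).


189.6250

AᵀA = [2886740985856/96711670225 -25979909760/3868466809; -25979909760/3868466809 146221338256/96711670225]; tr = 1804260752/57532225, det = 39337984/1438305625
char-poly roots: 784/25 and 50176/57532225
κ_2(A) = √(λ_max/λ_min) = √((784/25) / (50176/57532225)) = 189.6250


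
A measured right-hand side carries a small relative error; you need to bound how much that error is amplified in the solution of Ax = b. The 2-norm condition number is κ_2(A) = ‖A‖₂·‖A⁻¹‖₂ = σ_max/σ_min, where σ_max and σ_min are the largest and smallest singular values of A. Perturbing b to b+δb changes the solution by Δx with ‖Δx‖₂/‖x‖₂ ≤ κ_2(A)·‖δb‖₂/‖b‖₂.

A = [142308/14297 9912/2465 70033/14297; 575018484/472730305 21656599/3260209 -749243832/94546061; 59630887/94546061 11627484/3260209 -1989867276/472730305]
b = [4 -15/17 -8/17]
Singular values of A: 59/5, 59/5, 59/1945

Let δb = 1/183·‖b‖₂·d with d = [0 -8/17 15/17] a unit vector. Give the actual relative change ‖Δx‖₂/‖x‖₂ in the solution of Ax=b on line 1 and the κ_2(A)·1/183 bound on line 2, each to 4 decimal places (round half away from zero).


largest singular value 59/5, smallest 59/1945
condition number: (59/5) ÷ (59/1945) = 389.0000
worst-case relative error ≤ 389.0000 × 1/183 = 2.1257
solve Ax = b  →  x = [0.2761 0.0614 0.2052]
2-norm of b is 4.1231; of x, 0.3494
re-solving with b+δb shifts x by Δx of norm 0.7427
relative error = 2.1257
tightness: 2.1257 against a bound of 2.1257; the bound is attained (ratio 1)

2.1257
2.1257


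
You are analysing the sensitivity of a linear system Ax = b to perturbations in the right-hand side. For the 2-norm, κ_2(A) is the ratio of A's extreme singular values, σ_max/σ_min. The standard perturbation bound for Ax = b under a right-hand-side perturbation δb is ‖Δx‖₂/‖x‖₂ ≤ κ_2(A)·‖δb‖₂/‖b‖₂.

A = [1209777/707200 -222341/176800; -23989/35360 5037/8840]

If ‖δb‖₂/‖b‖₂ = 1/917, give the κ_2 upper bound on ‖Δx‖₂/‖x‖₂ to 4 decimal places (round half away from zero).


form AᵀA = [10022184841/2959360000 -1877609853/739840000; -1877609853/739840000 352568449/184960000] with trace 626531201/118374400 and determinant 279841/18939904
char-poly roots: 529/100 and 13225/4734976
κ = σ_max/σ_min = (23/10)/(115/2176) = 43.5200
perturbation bound = 43.5200·1/917 = 0.0475

0.0475


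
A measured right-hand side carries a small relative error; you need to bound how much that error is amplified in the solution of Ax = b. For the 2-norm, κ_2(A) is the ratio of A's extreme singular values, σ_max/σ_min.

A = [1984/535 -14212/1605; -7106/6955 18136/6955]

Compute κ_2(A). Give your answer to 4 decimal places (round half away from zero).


160.5000

AᵀA = [28628900/1934881 -206074000/5804643; -206074000/5804643 1483800400/17413929]; tr = 10304500/103041, det = 40000/103041
solving λ² − 10304500/103041·λ + 40000/103041 = 0 gives λ = 100, 400/103041
σ_max=√100=10, σ_min=√(400/103041)=(20/321) → κ = 160.5000


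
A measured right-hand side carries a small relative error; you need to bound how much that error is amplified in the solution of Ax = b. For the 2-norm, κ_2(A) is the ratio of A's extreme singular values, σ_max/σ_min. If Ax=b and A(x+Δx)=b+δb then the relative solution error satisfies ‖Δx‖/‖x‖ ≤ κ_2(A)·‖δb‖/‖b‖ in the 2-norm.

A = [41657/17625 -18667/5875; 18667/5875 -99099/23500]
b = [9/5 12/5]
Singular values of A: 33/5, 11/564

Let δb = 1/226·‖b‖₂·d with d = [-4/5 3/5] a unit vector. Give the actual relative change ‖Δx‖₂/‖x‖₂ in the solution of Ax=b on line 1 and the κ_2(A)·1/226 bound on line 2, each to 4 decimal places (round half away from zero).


σ_max = 33/5, σ_min = 11/564
condition number: (33/5) ÷ (11/564) = 338.4000
κ_2(A)·‖δb‖/‖b‖ = 1.4973
solve Ax = b  →  x = [0.2727 -0.3636]
2-norm of b is 3.0000; of x, 0.4545
re-solving with b+δb shifts x by Δx of norm 0.6806
dividing the unrounded norms, ‖Δx‖/‖x‖ = 1.4973
tightness: 1.4973 against a bound of 1.4973; the bound is attained (ratio 1)

1.4973
1.4973


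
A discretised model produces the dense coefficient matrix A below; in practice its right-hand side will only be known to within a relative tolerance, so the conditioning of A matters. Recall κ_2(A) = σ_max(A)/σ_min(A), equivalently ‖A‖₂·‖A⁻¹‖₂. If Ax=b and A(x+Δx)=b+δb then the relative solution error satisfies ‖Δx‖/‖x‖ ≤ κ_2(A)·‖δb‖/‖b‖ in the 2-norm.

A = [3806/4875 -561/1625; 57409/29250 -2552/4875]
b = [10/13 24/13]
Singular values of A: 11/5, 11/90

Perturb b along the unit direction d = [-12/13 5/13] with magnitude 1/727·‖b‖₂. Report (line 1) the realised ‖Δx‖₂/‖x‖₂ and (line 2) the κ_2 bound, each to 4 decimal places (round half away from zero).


0.0248
0.0248

largest singular value 11/5, smallest 11/90
κ_2(A) = (11/5) / (11/90) = 18.0000
perturbation bound = 18.0000·1/727 = 0.0248
solve Ax = b  →  x = [0.8727 -0.2545]
‖b‖ = 2.0000, ‖x‖ = 0.9091
Δx = A⁻¹·δb where δb = 1/727·2.0000·d; ‖Δx‖ = 0.0225
relative error = 0.0248
tightness: 0.0248 against a bound of 0.0248; the bound is attained (ratio 1)


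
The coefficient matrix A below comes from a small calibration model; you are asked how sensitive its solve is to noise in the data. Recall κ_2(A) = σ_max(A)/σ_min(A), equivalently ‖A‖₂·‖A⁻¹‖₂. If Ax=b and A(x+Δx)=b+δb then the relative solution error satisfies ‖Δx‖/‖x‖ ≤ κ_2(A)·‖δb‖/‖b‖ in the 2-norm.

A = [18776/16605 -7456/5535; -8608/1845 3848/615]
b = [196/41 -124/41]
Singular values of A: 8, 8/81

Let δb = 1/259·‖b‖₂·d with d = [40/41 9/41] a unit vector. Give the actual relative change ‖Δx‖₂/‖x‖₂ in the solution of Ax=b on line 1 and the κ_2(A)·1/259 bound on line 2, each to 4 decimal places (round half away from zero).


from the listed singular values, σ₁ = 8, σ_n = 8/81
κ_2(A) = 8 / (8/81) = 81.0000
κ_2(A)·‖δb‖/‖b‖ = 0.3127
solve Ax = b  →  x = [32.7000 23.9000]
2-norm of b is 5.6569; of x, 40.5031
re-solving with b+δb shifts x by Δx of norm 0.2211
relative error = 0.0055
tightness: 0.0055 against a bound of 0.3127 (unrounded ratio ≈ 0.0175)

0.0055
0.3127


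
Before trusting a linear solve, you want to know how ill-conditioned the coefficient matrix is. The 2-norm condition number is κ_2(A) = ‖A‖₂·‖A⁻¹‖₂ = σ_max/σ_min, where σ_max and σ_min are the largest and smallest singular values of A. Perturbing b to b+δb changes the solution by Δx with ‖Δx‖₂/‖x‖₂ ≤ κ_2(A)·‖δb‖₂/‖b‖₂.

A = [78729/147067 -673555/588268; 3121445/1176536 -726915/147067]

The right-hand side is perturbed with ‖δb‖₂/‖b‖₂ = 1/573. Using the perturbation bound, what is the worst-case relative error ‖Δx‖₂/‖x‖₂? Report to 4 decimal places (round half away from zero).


form AᵀA = [6032187529/823460416 -1412898165/102932552; -1412898165/102932552 5299323625/205865104] with trace 94219661/2849344 and determinant 6996025/45589504
solving λ² − 94219661/2849344·λ + 6996025/45589504 = 0 gives λ = 529/16, 13225/2849344
σ_max=√(529/16)=(23/4), σ_min=√(13225/2849344)=(115/1688) → κ = 84.4000
perturbation bound = 84.4000·1/573 = 0.1473

0.1473


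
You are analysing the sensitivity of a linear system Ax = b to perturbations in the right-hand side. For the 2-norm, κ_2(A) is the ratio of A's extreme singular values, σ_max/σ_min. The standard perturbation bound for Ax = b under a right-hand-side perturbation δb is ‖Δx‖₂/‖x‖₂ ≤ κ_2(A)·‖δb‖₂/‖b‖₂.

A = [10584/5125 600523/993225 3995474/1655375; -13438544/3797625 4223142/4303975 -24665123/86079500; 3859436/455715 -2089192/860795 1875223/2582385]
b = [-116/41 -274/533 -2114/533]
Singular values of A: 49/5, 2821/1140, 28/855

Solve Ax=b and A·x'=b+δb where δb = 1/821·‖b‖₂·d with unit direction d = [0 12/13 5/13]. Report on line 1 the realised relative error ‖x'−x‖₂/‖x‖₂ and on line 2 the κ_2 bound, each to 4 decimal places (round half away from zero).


0.0030
0.3645

largest singular value 49/5, smallest 28/855
κ_2(A) = (49/5) / (28/855) = 299.2500
bound on ‖Δx‖/‖x‖: κ·ε = 299.2500·1/821 = 0.3645
solve Ax = b  →  x = [16.7082 51.4516 -28.3568]
‖b‖ = 4.8990, ‖x‖ = 61.0781
Δx = A⁻¹·δb where δb = 1/821·4.8990·d; ‖Δx‖ = 0.1822
realised ‖Δx‖/‖x‖ = 0.0030
so the bound overstates the realised error by a factor of ≈ 122.1817 (computed from the unrounded values)


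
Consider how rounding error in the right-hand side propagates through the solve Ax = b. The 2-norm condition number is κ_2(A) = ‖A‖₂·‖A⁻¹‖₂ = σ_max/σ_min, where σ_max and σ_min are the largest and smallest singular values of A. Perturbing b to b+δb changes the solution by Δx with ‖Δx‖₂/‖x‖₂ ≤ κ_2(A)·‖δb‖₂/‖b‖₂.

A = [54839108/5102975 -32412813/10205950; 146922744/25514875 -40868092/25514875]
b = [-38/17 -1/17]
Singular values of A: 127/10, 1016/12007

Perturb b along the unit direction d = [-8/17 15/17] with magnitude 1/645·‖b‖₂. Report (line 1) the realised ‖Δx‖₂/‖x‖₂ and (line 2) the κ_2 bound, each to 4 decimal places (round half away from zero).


largest singular value 127/10, smallest 1016/12007
κ_2(A) = (127/10) / (1016/12007) = 150.0875
κ_2(A)·‖δb‖/‖b‖ = 0.2327
solve Ax = b  →  x = [3.1578 11.3893]
‖b‖ = 2.2361, ‖x‖ = 11.8190
Δx = A⁻¹·δb where δb = 1/645·2.2361·d; ‖Δx‖ = 0.0410
dividing the unrounded norms, ‖Δx‖/‖x‖ = 0.0035
realised/bound (from unrounded values) ≈ 0.0149

0.0035
0.2327


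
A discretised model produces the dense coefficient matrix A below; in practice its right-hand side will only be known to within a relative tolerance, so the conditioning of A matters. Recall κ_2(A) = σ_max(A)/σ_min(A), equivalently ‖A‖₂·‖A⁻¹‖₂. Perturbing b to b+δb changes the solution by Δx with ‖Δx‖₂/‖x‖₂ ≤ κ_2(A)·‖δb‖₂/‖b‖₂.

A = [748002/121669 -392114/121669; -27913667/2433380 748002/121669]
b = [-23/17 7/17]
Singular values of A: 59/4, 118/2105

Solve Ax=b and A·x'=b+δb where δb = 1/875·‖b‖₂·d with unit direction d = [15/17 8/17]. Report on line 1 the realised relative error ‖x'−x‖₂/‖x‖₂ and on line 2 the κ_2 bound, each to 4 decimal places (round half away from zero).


0.0016
0.3007

σ_max = 59/4, σ_min = 118/2105
κ_2(A) = (59/4) / (118/2105) = 263.1250
bound on ‖Δx‖/‖x‖: κ·ε = 263.1250·1/875 = 0.3007
solve Ax = b  →  x = [-8.4546 -15.7084]
2-norm of b is 1.4142; of x, 17.8391
with δb = [0.0014 0.0008], A·Δx = δb → ‖Δx‖ = 0.0288
realised ‖Δx‖/‖x‖ = 0.0016
so the bound overstates the realised error by a factor of ≈ 186.0588 (computed from the unrounded values)


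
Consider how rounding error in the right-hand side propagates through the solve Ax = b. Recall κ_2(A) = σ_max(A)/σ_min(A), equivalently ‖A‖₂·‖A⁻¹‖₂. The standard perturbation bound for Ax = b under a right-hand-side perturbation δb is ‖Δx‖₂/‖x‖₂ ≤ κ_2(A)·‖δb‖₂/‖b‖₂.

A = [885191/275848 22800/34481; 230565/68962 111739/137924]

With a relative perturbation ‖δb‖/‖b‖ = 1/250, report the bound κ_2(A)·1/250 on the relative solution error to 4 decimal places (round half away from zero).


0.2320

AᵀA = [1943075641/90478144 54631935/11309768; 54631935/11309768 24736081/22619536]; tr = 1214765/53824, det = 130321/861184
eigenvalues of AᵀA: λ = (tr ± √(tr²−4·det))/2 = 361/16, 361/53824
σ_max=√(361/16)=(19/4), σ_min=√(361/53824)=(19/232) → κ = 58.0000
perturbation bound = 58.0000·1/250 = 0.2320


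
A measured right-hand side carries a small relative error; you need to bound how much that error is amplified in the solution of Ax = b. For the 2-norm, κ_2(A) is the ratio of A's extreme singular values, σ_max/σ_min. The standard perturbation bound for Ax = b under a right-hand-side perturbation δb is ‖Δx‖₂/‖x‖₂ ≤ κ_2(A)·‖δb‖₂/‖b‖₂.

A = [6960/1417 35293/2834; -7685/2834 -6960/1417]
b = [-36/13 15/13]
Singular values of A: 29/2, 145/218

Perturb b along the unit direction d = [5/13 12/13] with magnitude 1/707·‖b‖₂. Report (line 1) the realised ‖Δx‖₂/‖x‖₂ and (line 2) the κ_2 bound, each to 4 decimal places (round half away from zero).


largest singular value 29/2, smallest 145/218
condition number: (29/2) ÷ (145/218) = 21.8000
perturbation bound = 21.8000·1/707 = 0.0308
solve Ax = b  →  x = [-0.0796 -0.1910]
‖b‖ = 3.0000, ‖x‖ = 0.2069
with δb = [0.0016 0.0039], A·Δx = δb → ‖Δx‖ = 0.0064
dividing the unrounded norms, ‖Δx‖/‖x‖ = 0.0308
tightness: 0.0308 against a bound of 0.0308; the bound is attained (ratio 1)

0.0308
0.0308


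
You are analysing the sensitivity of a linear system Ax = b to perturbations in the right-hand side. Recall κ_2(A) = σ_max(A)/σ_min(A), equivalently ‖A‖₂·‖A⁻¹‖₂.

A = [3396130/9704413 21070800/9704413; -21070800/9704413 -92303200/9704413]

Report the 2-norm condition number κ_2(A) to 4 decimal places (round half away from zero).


72.1625

form AᵀA = [270976984900/56023576249 1199560644000/56023576249; 1199560644000/56023576249 5332456480000/56023576249] with trace 3333392900/33327529 and determinant 64000000/33327529
eigenvalues of AᵀA: λ = (tr ± √(tr²−4·det))/2 = 100, 640000/33327529
κ_2(A) = √(λ_max/λ_min) = √(100 / (640000/33327529)) = 72.1625


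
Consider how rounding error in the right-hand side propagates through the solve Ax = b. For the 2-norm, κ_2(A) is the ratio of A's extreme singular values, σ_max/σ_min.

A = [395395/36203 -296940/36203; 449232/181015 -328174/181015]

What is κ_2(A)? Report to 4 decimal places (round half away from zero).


AᵀA = [2445115729/19492225 -1833813828/19492225; -1833813828/19492225 1375390996/19492225]; tr = 152820269/779689, det = 240100/779689
solving λ² − 152820269/779689·λ + 240100/779689 = 0 gives λ = 196, 1225/779689
σ_max=√196=14, σ_min=√(1225/779689)=(35/883) → κ = 353.2000

353.2000


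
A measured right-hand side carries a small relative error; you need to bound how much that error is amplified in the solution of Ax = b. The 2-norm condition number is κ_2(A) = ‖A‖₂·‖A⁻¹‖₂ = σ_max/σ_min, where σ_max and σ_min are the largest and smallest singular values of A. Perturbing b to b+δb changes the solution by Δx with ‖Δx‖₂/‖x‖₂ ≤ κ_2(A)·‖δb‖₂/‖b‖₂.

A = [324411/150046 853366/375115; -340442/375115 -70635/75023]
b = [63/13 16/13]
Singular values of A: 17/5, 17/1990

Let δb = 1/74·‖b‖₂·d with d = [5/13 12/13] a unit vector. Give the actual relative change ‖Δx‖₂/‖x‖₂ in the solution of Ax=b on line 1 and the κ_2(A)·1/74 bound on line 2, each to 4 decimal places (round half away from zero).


0.0225
5.3784

largest singular value 17/5, smallest 17/1990
condition number: (17/5) ÷ (17/1990) = 398.0000
bound on ‖Δx‖/‖x‖: κ·ε = 398.0000·1/74 = 5.3784
solve Ax = b  →  x = [-253.4888 243.0426]
‖b‖₂ = 5.0000 and ‖x‖₂ = 351.1784
Δx = A⁻¹·δb where δb = 1/74·5.0000·d; ‖Δx‖ = 7.9094
relative error = 0.0225
tightness: 0.0225 against a bound of 5.3784 (unrounded ratio ≈ 0.0042)


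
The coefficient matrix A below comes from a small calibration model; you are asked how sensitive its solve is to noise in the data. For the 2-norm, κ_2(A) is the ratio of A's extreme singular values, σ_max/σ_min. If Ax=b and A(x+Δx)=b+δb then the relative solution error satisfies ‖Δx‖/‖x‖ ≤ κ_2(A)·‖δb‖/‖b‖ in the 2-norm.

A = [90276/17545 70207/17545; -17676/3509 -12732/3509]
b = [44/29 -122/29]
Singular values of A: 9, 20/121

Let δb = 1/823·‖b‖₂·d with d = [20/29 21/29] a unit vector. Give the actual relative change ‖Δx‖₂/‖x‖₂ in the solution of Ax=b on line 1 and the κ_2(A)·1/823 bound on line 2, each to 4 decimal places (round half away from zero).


0.0027
0.0662

from the listed singular values, σ₁ = 9, σ_n = 20/121
condition number: 9 ÷ (20/121) = 54.4500
bound on ‖Δx‖/‖x‖: κ·ε = 54.4500·1/823 = 0.0662
solve Ax = b  →  x = [7.6156 -9.4133]
‖b‖ = 4.4721, ‖x‖ = 12.1082
Δx = A⁻¹·δb where δb = 1/823·4.4721·d; ‖Δx‖ = 0.0329
relative error = 0.0027
so the bound overstates the realised error by a factor of ≈ 24.3672 (computed from the unrounded values)


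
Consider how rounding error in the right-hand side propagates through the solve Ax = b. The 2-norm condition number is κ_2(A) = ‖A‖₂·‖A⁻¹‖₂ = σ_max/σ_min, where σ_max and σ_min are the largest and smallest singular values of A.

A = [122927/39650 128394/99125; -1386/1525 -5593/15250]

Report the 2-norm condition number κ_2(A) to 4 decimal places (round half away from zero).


AᵀA = [26255425/2515396 13674528/3144245; 13674528/3144245 113962681/62884900]; tr = 2279137/186050, det = 2401/1488400
solving λ² − 2279137/186050·λ + 2401/1488400 = 0 gives λ = 49/4, 49/372100
κ = σ_max/σ_min = (7/2)/(7/610) = 305.0000

305.0000


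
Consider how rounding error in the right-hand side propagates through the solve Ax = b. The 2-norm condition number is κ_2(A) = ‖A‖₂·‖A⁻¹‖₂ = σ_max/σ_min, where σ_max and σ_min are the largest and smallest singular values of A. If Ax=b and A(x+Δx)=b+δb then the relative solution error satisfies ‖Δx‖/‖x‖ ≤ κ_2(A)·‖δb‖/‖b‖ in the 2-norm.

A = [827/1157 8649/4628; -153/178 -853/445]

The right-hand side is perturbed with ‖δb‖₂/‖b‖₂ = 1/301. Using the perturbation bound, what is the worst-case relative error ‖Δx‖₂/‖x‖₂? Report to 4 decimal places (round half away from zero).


0.1183

M = AᵀA = [6691837/5354596 79875657/26772980; 79875657/26772980 3837584761/535459600]. tr(M)=26667269/3168400, det(M)=707281/12673600
eigenvalues of AᵀA: λ = (tr ± √(tr²−4·det))/2 = 841/100, 841/126736
κ_2(A) = √(λ_max/λ_min) = √((841/100) / (841/126736)) = 35.6000
worst-case relative error ≤ 35.6000 × 1/301 = 0.1183


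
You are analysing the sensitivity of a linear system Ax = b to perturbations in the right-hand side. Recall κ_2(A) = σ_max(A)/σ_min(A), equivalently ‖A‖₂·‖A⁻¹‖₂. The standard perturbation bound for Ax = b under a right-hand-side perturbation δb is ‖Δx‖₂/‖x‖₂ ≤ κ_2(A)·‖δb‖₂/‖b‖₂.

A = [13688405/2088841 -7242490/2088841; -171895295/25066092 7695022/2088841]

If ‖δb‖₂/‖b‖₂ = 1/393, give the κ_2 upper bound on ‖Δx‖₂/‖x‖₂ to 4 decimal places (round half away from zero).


0.8086

form AᵀA = [67217149311625/747097465104 -1493695429645/31129061046; -1493695429645/31129061046 132778864424/5188176841] with trace 298745002729/2585112336 and determinant 85470025/646278084
char-poly roots: 1849/16 and 184900/161569521
κ = σ_max/σ_min = (43/4)/(430/12711) = 317.7750
κ_2(A)·‖δb‖/‖b‖ = 0.8086


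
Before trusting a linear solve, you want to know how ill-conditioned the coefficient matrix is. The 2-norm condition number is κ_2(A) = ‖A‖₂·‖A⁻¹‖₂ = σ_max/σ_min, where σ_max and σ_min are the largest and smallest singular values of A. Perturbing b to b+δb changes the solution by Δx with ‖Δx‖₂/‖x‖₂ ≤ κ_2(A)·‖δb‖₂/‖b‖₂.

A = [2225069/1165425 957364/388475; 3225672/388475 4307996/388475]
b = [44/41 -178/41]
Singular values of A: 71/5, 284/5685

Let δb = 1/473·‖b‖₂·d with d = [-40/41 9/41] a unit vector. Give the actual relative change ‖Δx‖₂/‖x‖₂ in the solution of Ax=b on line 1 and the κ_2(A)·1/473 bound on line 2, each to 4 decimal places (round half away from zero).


largest singular value 71/5, smallest 284/5685
condition number: (71/5) ÷ (284/5685) = 284.2500
bound on ‖Δx‖/‖x‖: κ·ε = 284.2500·1/473 = 0.6010
solve Ax = b  →  x = [31.8592 -24.2465]
2-norm of b is 4.4721; of x, 40.0362
δb = ε·‖b‖·d = [-0.0092 0.0021]; solving A·Δx = δb gives ‖Δx‖ = 0.1893
realised ‖Δx‖/‖x‖ = 0.0047
realised/bound (from unrounded values) ≈ 0.0079

0.0047
0.6010


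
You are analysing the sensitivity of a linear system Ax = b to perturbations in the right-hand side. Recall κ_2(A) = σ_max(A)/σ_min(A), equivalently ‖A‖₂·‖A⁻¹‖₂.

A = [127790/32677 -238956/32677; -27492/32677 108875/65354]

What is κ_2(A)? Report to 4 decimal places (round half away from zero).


form AᵀA = [10164244/635209 -19055790/635209; -19055790/635209 142923049/2540836] with trace 183580025/2540836 and determinant 83521/635209
char-poly roots: 289/4 and 1156/635209
κ_2(A) = √(λ_max/λ_min) = √((289/4) / (1156/635209)) = 199.2500

199.2500
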